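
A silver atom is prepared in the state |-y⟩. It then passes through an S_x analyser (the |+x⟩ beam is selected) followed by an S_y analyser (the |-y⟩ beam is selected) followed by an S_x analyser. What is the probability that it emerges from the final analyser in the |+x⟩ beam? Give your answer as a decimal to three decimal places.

0.125

First analyser (S_x): from |-y⟩, P(|+x⟩) = 1/2.
After stage 1 the state is |+x⟩; P(|-y⟩) = |⟨-y|+x⟩|² = 1/2.
After stage 2 the state is |-y⟩; P(|+x⟩) = |⟨+x|-y⟩|² = 1/2.
Joint probability = 1/2 × 1/2 × 1/2 = 0.125.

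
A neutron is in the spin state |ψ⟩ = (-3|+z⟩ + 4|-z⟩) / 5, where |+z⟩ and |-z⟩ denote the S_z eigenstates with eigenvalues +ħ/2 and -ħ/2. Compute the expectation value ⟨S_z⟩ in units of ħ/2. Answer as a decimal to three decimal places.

⟨σ_z⟩ = |a|² - |b|² divided by |a|²+|b|², with a, b the |+z⟩, |-z⟩ amplitudes.
= (9 - 16)/25 = -7/25.
⟨S_z⟩ = (ħ/2)·⟨σ_z⟩.

-0.280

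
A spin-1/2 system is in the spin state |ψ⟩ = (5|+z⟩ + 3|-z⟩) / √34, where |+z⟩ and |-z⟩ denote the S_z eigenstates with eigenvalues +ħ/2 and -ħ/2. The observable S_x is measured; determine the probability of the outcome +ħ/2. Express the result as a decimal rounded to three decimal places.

0.941

|+x⟩ = (|+z⟩ + |-z⟩)/√2, so ⟨+x|ψ⟩ = (8) / (√2·√34).
P = |8|² / 68 = 64/68.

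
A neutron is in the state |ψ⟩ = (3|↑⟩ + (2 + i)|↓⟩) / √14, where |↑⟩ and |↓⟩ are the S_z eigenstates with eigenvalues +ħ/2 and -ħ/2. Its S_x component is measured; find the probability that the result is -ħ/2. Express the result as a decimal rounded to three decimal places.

0.071

|-x⟩ = (|↑⟩ - |↓⟩)/√2, so ⟨-x|ψ⟩ = (1 - i) / (√2·√14).
P = |1 - i|² / 28 = 2/28.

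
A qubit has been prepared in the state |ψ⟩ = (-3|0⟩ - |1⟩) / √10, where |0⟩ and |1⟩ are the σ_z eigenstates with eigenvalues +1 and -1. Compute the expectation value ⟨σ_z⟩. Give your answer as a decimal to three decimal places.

⟨σ_z⟩ = |a|² - |b|² divided by |a|²+|b|², with a, b the |0⟩, |1⟩ amplitudes.
= (9 - 1)/10 = 8/10.

0.800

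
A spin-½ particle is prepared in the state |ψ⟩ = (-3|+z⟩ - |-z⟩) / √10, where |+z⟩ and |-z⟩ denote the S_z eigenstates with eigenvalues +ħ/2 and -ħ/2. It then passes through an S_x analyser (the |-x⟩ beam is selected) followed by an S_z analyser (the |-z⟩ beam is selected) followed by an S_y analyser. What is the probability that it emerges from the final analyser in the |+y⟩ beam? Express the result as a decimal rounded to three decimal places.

0.050

First analyser (S_x): P(|-x⟩) = |⟨-x|ψ⟩|² = 4/20.
After stage 1 the state is |-x⟩; P(|-z⟩) = |⟨-z|-x⟩|² = 1/2.
After stage 2 the state is |-z⟩; P(|+y⟩) = |⟨+y|-z⟩|² = 1/2.
Joint probability = 4/20 × 1/2 × 1/2 = 0.050.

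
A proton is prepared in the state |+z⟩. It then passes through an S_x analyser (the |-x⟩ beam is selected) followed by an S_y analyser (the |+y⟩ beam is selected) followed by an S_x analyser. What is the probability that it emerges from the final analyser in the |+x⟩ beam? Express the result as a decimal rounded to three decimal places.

First analyser (S_x): from |+z⟩, P(|-x⟩) = 1/2.
After stage 1 the state is |-x⟩; P(|+y⟩) = |⟨+y|-x⟩|² = 1/2.
After stage 2 the state is |+y⟩; P(|+x⟩) = |⟨+x|+y⟩|² = 1/2.
Joint probability = 1/2 × 1/2 × 1/2 = 0.125.

0.125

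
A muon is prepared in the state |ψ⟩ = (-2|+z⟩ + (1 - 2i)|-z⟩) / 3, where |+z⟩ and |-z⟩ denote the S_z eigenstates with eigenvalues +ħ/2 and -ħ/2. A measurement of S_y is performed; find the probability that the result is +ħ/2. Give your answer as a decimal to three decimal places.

|+y⟩ = (|+z⟩ + i|-z⟩)/√2, so ⟨+y|ψ⟩ = (-4 - i) / (√2·3).
P = |-4 - i|² / 18 = 17/18.

0.944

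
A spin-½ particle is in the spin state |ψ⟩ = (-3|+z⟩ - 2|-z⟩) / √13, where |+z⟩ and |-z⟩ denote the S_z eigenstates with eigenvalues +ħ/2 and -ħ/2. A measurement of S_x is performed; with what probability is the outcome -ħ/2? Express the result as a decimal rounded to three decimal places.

|-x⟩ = (|+z⟩ - |-z⟩)/√2, so ⟨-x|ψ⟩ = (-1) / (√2·√13).
P = |-1|² / 26 = 1/26.

0.038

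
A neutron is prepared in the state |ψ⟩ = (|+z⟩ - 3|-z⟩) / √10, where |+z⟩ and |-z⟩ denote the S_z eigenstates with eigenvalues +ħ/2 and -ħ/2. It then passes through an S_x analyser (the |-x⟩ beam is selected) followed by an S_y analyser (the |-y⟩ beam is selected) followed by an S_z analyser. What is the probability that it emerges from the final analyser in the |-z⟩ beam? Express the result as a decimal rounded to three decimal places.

0.200

First analyser (S_x): P(|-x⟩) = |⟨-x|ψ⟩|² = 16/20.
After stage 1 the state is |-x⟩; P(|-y⟩) = |⟨-y|-x⟩|² = 1/2.
After stage 2 the state is |-y⟩; P(|-z⟩) = |⟨-z|-y⟩|² = 1/2.
Joint probability = 16/20 × 1/2 × 1/2 = 0.200.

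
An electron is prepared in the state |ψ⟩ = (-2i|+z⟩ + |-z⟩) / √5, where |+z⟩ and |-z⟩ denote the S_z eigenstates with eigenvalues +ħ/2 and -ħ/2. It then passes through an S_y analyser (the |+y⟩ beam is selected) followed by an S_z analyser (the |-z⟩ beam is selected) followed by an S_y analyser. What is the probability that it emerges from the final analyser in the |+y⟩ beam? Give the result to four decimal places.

0.2250

First analyser (S_y): P(|+y⟩) = |⟨+y|ψ⟩|² = 9/10.
After stage 1 the state is |+y⟩; P(|-z⟩) = |⟨-z|+y⟩|² = 1/2.
After stage 2 the state is |-z⟩; P(|+y⟩) = |⟨+y|-z⟩|² = 1/2.
Joint probability = 9/10 × 1/2 × 1/2 = 0.2250.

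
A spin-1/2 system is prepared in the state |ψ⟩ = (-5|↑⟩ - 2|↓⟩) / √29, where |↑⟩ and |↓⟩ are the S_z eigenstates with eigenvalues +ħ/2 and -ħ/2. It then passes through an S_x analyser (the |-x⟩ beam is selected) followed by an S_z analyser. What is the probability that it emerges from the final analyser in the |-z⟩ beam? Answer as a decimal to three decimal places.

0.078

First analyser (S_x): P(|-x⟩) = |⟨-x|ψ⟩|² = 9/58.
After stage 1 the state is |-x⟩; P(|-z⟩) = |⟨-z|-x⟩|² = 1/2.
Joint probability = 9/58 × 1/2 = 0.078.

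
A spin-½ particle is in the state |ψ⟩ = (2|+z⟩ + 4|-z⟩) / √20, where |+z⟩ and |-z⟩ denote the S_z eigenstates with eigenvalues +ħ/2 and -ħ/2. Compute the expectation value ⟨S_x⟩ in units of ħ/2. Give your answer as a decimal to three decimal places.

0.800

⟨σ_x⟩ = 2 Re(a* b)/(|a|²+|b|²) with a = 2, b = 4.
a* b = 8, so ⟨σ_x⟩ = 16/20.
⟨S_x⟩ = (ħ/2)·⟨σ_x⟩.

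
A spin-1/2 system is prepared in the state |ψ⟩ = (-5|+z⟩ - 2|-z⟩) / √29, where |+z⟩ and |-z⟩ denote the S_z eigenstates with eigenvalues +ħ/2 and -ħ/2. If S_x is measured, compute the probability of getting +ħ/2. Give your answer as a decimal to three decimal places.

|+x⟩ = (|+z⟩ + |-z⟩)/√2, so ⟨+x|ψ⟩ = (-7) / (√2·√29).
P = |-7|² / 58 = 49/58.

0.845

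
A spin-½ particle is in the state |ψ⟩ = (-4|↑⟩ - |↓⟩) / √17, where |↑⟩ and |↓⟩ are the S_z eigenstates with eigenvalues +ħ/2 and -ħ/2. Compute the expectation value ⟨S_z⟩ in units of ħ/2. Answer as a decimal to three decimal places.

0.882

⟨σ_z⟩ = |a|² - |b|² divided by |a|²+|b|², with a, b the |↑⟩, |↓⟩ amplitudes.
= (16 - 1)/17 = 15/17.
⟨S_z⟩ = (ħ/2)·⟨σ_z⟩.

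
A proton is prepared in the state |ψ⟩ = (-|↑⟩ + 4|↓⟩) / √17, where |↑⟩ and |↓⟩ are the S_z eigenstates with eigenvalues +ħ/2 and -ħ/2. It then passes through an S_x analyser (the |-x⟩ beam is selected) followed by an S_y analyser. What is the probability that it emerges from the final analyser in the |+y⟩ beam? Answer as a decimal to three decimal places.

First analyser (S_x): P(|-x⟩) = |⟨-x|ψ⟩|² = 25/34.
After stage 1 the state is |-x⟩; P(|+y⟩) = |⟨+y|-x⟩|² = 1/2.
Joint probability = 25/34 × 1/2 = 0.368.

0.368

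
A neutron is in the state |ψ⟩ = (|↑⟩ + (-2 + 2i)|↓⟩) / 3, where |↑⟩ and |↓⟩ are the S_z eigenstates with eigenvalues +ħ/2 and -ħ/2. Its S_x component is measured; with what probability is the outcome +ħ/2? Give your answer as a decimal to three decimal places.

0.278

|+x⟩ = (|↑⟩ + |↓⟩)/√2, so ⟨+x|ψ⟩ = (-1 + 2i) / (√2·3).
P = |-1 + 2i|² / 18 = 5/18.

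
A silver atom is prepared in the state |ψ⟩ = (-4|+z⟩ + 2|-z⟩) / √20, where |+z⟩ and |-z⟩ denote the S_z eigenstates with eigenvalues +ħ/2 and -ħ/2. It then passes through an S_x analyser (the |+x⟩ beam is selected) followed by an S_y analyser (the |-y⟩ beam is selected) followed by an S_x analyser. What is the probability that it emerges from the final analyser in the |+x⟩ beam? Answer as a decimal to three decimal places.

0.025

First analyser (S_x): P(|+x⟩) = |⟨+x|ψ⟩|² = 4/40.
After stage 1 the state is |+x⟩; P(|-y⟩) = |⟨-y|+x⟩|² = 1/2.
After stage 2 the state is |-y⟩; P(|+x⟩) = |⟨+x|-y⟩|² = 1/2.
Joint probability = 4/40 × 1/2 × 1/2 = 0.025.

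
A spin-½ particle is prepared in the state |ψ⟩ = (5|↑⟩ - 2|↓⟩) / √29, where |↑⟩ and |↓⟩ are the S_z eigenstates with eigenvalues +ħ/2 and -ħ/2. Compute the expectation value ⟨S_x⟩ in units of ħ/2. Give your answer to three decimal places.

⟨σ_x⟩ = 2 Re(a* b)/(|a|²+|b|²) with a = 5, b = -2.
a* b = -10, so ⟨σ_x⟩ = -20/29.
⟨S_x⟩ = (ħ/2)·⟨σ_x⟩.

-0.690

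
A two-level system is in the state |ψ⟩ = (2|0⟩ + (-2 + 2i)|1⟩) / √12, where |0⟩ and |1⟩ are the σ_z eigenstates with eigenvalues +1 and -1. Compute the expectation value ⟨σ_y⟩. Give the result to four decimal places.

0.6667

⟨σ_y⟩ = 2 Im(a* b)/(|a|²+|b|²) with a = 2, b = (-2 + 2i).
a* b = (-4 + 4i), so ⟨σ_y⟩ = 8/12.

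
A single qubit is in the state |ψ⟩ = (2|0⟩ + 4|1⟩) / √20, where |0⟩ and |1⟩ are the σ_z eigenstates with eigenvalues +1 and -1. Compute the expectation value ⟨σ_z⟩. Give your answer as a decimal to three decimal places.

-0.600

⟨σ_z⟩ = |a|² - |b|² divided by |a|²+|b|², with a, b the |0⟩, |1⟩ amplitudes.
= (4 - 16)/20 = -12/20.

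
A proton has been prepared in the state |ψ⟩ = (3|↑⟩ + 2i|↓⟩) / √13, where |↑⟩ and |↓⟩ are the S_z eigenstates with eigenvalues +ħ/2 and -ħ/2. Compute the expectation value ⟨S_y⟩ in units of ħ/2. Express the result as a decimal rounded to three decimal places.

0.923

⟨σ_y⟩ = 2 Im(a* b)/(|a|²+|b|²) with a = 3, b = 2i.
a* b = 6i, so ⟨σ_y⟩ = 12/13.
⟨S_y⟩ = (ħ/2)·⟨σ_y⟩.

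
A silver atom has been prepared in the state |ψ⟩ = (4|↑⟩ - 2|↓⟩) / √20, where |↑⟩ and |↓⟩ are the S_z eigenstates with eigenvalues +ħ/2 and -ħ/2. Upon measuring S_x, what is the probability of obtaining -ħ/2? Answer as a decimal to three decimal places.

|-x⟩ = (|↑⟩ - |↓⟩)/√2, so ⟨-x|ψ⟩ = (6) / (√2·√20).
P = |6|² / 40 = 36/40.

0.900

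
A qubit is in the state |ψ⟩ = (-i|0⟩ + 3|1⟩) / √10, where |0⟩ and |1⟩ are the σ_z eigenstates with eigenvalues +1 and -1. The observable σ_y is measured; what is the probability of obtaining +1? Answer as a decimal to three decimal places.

|+y⟩ = (|0⟩ + i|1⟩)/√2, so ⟨+y|ψ⟩ = (-4i) / (√2·√10).
P = |-4i|² / 20 = 16/20.

0.800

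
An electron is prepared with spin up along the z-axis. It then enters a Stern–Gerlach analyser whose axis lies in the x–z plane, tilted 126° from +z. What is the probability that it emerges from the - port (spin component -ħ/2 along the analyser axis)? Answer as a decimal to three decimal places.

0.794

For spin-½, the probability of finding spin-up along an axis at angle θ to the initial spin direction is cos²(θ/2); spin-down is sin²(θ/2).
θ = 126°, so P = sin²(63°) ≈ 0.794.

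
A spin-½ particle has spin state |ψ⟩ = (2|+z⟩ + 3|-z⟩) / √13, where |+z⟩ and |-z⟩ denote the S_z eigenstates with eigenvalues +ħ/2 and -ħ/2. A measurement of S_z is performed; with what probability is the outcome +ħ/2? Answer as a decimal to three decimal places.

The +ħ/2 outcome corresponds to |+z⟩. Its amplitude in |ψ⟩ is 2/√13.
P = |2|² / 13 = 4/13.

0.308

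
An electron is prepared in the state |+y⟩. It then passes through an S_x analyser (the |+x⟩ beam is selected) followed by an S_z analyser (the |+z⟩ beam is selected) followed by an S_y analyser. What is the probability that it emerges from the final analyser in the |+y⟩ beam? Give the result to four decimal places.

First analyser (S_x): from |+y⟩, P(|+x⟩) = 1/2.
After stage 1 the state is |+x⟩; P(|+z⟩) = |⟨+z|+x⟩|² = 1/2.
After stage 2 the state is |+z⟩; P(|+y⟩) = |⟨+y|+z⟩|² = 1/2.
Joint probability = 1/2 × 1/2 × 1/2 = 0.1250.

0.1250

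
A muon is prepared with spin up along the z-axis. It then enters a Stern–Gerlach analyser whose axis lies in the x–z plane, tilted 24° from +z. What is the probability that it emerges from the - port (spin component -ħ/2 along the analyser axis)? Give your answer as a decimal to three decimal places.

0.043

For spin-½, the probability of finding spin-up along an axis at angle θ to the initial spin direction is cos²(θ/2); spin-down is sin²(θ/2).
θ = 24°, so P = sin²(12°) ≈ 0.043.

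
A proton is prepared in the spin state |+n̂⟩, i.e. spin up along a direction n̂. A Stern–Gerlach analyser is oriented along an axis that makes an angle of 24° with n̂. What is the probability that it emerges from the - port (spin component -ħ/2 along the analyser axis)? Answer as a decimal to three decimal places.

0.043

For spin-½, the probability of finding spin-up along an axis at angle θ to the initial spin direction is cos²(θ/2); spin-down is sin²(θ/2).
θ = 24°, so P = sin²(12°) ≈ 0.043.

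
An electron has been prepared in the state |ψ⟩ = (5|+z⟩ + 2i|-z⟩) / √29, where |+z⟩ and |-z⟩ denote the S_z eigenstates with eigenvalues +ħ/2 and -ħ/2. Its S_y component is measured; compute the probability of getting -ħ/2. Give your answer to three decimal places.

0.155

|-y⟩ = (|+z⟩ - i|-z⟩)/√2, so ⟨-y|ψ⟩ = (3) / (√2·√29).
P = |3|² / 58 = 9/58.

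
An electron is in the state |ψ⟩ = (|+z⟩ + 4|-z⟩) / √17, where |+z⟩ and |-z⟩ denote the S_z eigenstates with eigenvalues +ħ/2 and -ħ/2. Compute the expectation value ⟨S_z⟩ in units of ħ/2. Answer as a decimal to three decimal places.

⟨σ_z⟩ = |a|² - |b|² divided by |a|²+|b|², with a, b the |+z⟩, |-z⟩ amplitudes.
= (1 - 16)/17 = -15/17.
⟨S_z⟩ = (ħ/2)·⟨σ_z⟩.

-0.882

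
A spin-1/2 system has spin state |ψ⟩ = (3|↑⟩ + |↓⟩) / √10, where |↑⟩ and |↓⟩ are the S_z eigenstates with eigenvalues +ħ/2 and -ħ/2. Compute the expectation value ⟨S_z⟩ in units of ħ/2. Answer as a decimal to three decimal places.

⟨σ_z⟩ = |a|² - |b|² divided by |a|²+|b|², with a, b the |↑⟩, |↓⟩ amplitudes.
= (9 - 1)/10 = 8/10.
⟨S_z⟩ = (ħ/2)·⟨σ_z⟩.

0.800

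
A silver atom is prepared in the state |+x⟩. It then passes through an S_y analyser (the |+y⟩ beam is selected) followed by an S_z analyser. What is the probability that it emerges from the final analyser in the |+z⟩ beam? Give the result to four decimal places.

0.2500

First analyser (S_y): from |+x⟩, P(|+y⟩) = 1/2.
After stage 1 the state is |+y⟩; P(|+z⟩) = |⟨+z|+y⟩|² = 1/2.
Joint probability = 1/2 × 1/2 = 0.2500.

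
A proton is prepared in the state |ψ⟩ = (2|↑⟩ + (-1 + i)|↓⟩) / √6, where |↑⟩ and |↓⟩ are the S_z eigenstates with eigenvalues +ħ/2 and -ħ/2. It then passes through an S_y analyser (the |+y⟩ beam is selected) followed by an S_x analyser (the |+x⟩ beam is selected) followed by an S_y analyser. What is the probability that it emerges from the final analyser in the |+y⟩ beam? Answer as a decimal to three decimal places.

0.208

First analyser (S_y): P(|+y⟩) = |⟨+y|ψ⟩|² = 10/12.
After stage 1 the state is |+y⟩; P(|+x⟩) = |⟨+x|+y⟩|² = 1/2.
After stage 2 the state is |+x⟩; P(|+y⟩) = |⟨+y|+x⟩|² = 1/2.
Joint probability = 10/12 × 1/2 × 1/2 = 0.208.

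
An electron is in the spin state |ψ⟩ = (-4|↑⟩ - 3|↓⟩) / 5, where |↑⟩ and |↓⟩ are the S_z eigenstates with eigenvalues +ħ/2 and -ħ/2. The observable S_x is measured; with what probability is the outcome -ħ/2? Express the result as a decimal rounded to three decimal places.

0.020

|-x⟩ = (|↑⟩ - |↓⟩)/√2, so ⟨-x|ψ⟩ = (-1) / (√2·5).
P = |-1|² / 50 = 1/50.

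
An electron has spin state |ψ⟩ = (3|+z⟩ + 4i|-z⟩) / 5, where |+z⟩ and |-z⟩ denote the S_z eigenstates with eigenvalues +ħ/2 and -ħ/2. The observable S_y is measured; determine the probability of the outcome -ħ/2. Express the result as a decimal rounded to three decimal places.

0.020

|-y⟩ = (|+z⟩ - i|-z⟩)/√2, so ⟨-y|ψ⟩ = (-1) / (√2·5).
P = |-1|² / 50 = 1/50.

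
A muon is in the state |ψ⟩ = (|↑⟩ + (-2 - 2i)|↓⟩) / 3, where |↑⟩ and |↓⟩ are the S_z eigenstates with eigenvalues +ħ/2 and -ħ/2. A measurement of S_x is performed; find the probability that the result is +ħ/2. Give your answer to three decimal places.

0.278

|+x⟩ = (|↑⟩ + |↓⟩)/√2, so ⟨+x|ψ⟩ = (-1 - 2i) / (√2·3).
P = |-1 - 2i|² / 18 = 5/18.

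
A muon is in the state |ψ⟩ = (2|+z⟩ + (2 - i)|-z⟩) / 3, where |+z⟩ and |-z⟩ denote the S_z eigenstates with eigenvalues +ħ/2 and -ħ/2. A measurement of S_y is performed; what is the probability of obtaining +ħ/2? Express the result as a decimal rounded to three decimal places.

0.278

|+y⟩ = (|+z⟩ + i|-z⟩)/√2, so ⟨+y|ψ⟩ = (1 - 2i) / (√2·3).
P = |1 - 2i|² / 18 = 5/18.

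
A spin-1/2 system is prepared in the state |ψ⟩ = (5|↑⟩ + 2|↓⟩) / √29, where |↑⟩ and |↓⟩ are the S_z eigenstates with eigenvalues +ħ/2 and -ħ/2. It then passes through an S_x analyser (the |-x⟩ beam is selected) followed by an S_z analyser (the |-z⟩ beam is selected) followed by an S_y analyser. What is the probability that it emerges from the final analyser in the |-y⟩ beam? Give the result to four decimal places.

0.0388

First analyser (S_x): P(|-x⟩) = |⟨-x|ψ⟩|² = 9/58.
After stage 1 the state is |-x⟩; P(|-z⟩) = |⟨-z|-x⟩|² = 1/2.
After stage 2 the state is |-z⟩; P(|-y⟩) = |⟨-y|-z⟩|² = 1/2.
Joint probability = 9/58 × 1/2 × 1/2 = 0.0388.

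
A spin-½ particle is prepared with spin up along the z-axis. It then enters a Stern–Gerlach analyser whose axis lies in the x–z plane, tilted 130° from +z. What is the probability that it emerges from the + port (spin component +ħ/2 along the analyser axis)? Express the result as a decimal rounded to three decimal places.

0.179

For spin-½, the probability of finding spin-up along an axis at angle θ to the initial spin direction is cos²(θ/2); spin-down is sin²(θ/2).
θ = 130°, so P = cos²(65°) ≈ 0.179.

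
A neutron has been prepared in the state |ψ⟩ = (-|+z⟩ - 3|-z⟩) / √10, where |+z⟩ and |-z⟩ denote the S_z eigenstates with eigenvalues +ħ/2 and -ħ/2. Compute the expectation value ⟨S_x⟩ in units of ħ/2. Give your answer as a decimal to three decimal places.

⟨σ_x⟩ = 2 Re(a* b)/(|a|²+|b|²) with a = -1, b = -3.
a* b = 3, so ⟨σ_x⟩ = 6/10.
⟨S_x⟩ = (ħ/2)·⟨σ_x⟩.

0.600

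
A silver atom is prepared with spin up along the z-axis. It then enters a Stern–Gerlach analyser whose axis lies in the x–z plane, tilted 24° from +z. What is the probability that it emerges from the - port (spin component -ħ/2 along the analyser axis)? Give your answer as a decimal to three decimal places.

For spin-½, the probability of finding spin-up along an axis at angle θ to the initial spin direction is cos²(θ/2); spin-down is sin²(θ/2).
θ = 24°, so P = sin²(12°) ≈ 0.043.

0.043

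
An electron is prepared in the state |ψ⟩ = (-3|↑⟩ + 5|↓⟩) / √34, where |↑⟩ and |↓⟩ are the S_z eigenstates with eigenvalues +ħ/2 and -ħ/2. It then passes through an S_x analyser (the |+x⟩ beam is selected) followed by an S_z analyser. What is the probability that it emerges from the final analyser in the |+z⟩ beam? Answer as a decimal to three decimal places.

0.029

First analyser (S_x): P(|+x⟩) = |⟨+x|ψ⟩|² = 4/68.
After stage 1 the state is |+x⟩; P(|+z⟩) = |⟨+z|+x⟩|² = 1/2.
Joint probability = 4/68 × 1/2 = 0.029.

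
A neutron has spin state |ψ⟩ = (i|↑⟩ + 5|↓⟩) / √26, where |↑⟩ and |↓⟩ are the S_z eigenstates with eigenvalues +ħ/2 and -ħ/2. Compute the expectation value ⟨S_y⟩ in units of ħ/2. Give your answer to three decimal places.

⟨σ_y⟩ = 2 Im(a* b)/(|a|²+|b|²) with a = i, b = 5.
a* b = -5i, so ⟨σ_y⟩ = -10/26.
⟨S_y⟩ = (ħ/2)·⟨σ_y⟩.

-0.385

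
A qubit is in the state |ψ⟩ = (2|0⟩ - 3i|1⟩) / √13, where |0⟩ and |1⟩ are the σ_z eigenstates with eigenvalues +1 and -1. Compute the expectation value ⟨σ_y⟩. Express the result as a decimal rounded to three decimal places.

-0.923

⟨σ_y⟩ = 2 Im(a* b)/(|a|²+|b|²) with a = 2, b = -3i.
a* b = -6i, so ⟨σ_y⟩ = -12/13.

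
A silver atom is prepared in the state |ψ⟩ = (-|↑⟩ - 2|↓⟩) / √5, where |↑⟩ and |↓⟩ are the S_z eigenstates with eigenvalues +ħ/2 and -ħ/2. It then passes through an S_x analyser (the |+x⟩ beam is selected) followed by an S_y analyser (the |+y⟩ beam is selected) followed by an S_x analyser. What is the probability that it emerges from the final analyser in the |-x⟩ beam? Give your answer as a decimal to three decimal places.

0.225

First analyser (S_x): P(|+x⟩) = |⟨+x|ψ⟩|² = 9/10.
After stage 1 the state is |+x⟩; P(|+y⟩) = |⟨+y|+x⟩|² = 1/2.
After stage 2 the state is |+y⟩; P(|-x⟩) = |⟨-x|+y⟩|² = 1/2.
Joint probability = 9/10 × 1/2 × 1/2 = 0.225.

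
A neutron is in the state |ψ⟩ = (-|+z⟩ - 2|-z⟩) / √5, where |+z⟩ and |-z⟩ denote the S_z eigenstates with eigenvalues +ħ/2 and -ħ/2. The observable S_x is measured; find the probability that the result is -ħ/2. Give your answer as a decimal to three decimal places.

|-x⟩ = (|+z⟩ - |-z⟩)/√2, so ⟨-x|ψ⟩ = (1) / (√2·√5).
P = |1|² / 10 = 1/10.

0.100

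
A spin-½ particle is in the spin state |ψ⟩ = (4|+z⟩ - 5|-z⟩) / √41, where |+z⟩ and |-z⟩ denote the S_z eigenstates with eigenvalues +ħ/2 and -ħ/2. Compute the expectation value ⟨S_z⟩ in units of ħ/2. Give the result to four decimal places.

⟨σ_z⟩ = |a|² - |b|² divided by |a|²+|b|², with a, b the |+z⟩, |-z⟩ amplitudes.
= (16 - 25)/41 = -9/41.
⟨S_z⟩ = (ħ/2)·⟨σ_z⟩.

-0.2195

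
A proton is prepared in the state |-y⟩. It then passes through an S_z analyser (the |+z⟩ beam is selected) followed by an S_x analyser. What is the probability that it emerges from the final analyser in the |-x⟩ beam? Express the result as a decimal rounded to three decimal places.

0.250

First analyser (S_z): from |-y⟩, P(|+z⟩) = 1/2.
After stage 1 the state is |+z⟩; P(|-x⟩) = |⟨-x|+z⟩|² = 1/2.
Joint probability = 1/2 × 1/2 = 0.250.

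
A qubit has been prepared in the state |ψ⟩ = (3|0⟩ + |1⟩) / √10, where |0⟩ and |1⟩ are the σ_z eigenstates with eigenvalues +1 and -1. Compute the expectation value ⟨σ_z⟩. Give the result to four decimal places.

⟨σ_z⟩ = |a|² - |b|² divided by |a|²+|b|², with a, b the |0⟩, |1⟩ amplitudes.
= (9 - 1)/10 = 8/10.

0.8000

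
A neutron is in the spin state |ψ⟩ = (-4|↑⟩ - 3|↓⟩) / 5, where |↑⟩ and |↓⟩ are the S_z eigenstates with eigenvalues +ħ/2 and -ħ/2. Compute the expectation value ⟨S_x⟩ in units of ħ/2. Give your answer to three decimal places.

0.960

⟨σ_x⟩ = 2 Re(a* b)/(|a|²+|b|²) with a = -4, b = -3.
a* b = 12, so ⟨σ_x⟩ = 24/25.
⟨S_x⟩ = (ħ/2)·⟨σ_x⟩.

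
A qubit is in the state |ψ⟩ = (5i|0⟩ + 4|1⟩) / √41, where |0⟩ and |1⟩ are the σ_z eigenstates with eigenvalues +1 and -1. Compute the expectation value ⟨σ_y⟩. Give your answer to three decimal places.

-0.976

⟨σ_y⟩ = 2 Im(a* b)/(|a|²+|b|²) with a = 5i, b = 4.
a* b = -20i, so ⟨σ_y⟩ = -40/41.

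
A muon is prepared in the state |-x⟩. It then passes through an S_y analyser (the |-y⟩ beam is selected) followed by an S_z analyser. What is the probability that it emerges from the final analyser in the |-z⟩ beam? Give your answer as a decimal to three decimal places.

First analyser (S_y): from |-x⟩, P(|-y⟩) = 1/2.
After stage 1 the state is |-y⟩; P(|-z⟩) = |⟨-z|-y⟩|² = 1/2.
Joint probability = 1/2 × 1/2 = 0.250.

0.250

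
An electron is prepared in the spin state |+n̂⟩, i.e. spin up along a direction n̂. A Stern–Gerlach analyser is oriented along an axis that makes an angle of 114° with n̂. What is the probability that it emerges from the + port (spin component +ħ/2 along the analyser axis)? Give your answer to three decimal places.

For spin-½, the probability of finding spin-up along an axis at angle θ to the initial spin direction is cos²(θ/2); spin-down is sin²(θ/2).
θ = 114°, so P = cos²(57°) ≈ 0.297.

0.297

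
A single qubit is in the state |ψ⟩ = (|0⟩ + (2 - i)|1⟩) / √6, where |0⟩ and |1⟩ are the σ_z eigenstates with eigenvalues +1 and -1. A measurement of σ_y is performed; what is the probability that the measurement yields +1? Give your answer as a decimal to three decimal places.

0.333

|+y⟩ = (|0⟩ + i|1⟩)/√2, so ⟨+y|ψ⟩ = (-2i) / (√2·√6).
P = |-2i|² / 12 = 4/12.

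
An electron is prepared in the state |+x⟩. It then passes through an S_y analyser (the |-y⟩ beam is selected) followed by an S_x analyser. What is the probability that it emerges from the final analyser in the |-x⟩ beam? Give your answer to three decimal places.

0.250

First analyser (S_y): from |+x⟩, P(|-y⟩) = 1/2.
After stage 1 the state is |-y⟩; P(|-x⟩) = |⟨-x|-y⟩|² = 1/2.
Joint probability = 1/2 × 1/2 = 0.250.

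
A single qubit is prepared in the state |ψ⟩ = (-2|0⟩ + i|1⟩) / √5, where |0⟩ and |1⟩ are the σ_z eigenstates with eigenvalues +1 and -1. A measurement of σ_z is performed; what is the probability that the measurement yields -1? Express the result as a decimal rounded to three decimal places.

The -1 outcome corresponds to |1⟩. Its amplitude in |ψ⟩ is i/√5.
P = |i|² / 5 = 1/5.

0.200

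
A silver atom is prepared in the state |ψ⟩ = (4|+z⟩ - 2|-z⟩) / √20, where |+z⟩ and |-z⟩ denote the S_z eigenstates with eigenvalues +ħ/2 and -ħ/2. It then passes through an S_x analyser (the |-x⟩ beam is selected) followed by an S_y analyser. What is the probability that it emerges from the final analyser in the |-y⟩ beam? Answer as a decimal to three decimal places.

0.450

First analyser (S_x): P(|-x⟩) = |⟨-x|ψ⟩|² = 36/40.
After stage 1 the state is |-x⟩; P(|-y⟩) = |⟨-y|-x⟩|² = 1/2.
Joint probability = 36/40 × 1/2 = 0.450.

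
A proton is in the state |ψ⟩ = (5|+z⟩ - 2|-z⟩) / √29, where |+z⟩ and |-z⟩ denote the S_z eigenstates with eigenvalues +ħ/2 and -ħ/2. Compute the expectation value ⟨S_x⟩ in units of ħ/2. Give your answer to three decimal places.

⟨σ_x⟩ = 2 Re(a* b)/(|a|²+|b|²) with a = 5, b = -2.
a* b = -10, so ⟨σ_x⟩ = -20/29.
⟨S_x⟩ = (ħ/2)·⟨σ_x⟩.

-0.690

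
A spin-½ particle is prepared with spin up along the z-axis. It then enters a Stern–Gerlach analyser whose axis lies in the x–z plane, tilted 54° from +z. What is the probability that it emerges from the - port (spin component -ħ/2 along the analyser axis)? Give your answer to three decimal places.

For spin-½, the probability of finding spin-up along an axis at angle θ to the initial spin direction is cos²(θ/2); spin-down is sin²(θ/2).
θ = 54°, so P = sin²(27°) ≈ 0.206.

0.206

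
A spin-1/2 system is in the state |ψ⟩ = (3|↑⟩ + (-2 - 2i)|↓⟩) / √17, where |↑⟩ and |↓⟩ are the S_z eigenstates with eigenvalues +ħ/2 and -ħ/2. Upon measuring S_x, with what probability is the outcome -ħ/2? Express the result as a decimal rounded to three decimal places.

|-x⟩ = (|↑⟩ - |↓⟩)/√2, so ⟨-x|ψ⟩ = (5 + 2i) / (√2·√17).
P = |5 + 2i|² / 34 = 29/34.

0.853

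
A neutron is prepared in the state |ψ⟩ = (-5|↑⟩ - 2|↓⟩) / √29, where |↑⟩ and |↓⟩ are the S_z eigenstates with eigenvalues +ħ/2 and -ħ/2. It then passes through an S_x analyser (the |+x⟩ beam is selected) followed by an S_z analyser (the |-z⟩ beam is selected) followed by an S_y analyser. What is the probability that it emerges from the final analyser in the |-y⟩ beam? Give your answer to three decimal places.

First analyser (S_x): P(|+x⟩) = |⟨+x|ψ⟩|² = 49/58.
After stage 1 the state is |+x⟩; P(|-z⟩) = |⟨-z|+x⟩|² = 1/2.
After stage 2 the state is |-z⟩; P(|-y⟩) = |⟨-y|-z⟩|² = 1/2.
Joint probability = 49/58 × 1/2 × 1/2 = 0.211.

0.211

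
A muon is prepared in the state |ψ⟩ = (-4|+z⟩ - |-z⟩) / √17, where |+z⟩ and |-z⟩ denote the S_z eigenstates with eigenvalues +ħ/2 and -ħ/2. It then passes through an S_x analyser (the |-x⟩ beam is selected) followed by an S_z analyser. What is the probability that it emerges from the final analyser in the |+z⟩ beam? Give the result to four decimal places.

First analyser (S_x): P(|-x⟩) = |⟨-x|ψ⟩|² = 9/34.
After stage 1 the state is |-x⟩; P(|+z⟩) = |⟨+z|-x⟩|² = 1/2.
Joint probability = 9/34 × 1/2 = 0.1324.

0.1324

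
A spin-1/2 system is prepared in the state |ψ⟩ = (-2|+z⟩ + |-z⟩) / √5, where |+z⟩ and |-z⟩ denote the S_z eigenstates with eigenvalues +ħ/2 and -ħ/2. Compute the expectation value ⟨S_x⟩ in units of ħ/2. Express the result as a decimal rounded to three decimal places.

-0.800

⟨σ_x⟩ = 2 Re(a* b)/(|a|²+|b|²) with a = -2, b = 1.
a* b = -2, so ⟨σ_x⟩ = -4/5.
⟨S_x⟩ = (ħ/2)·⟨σ_x⟩.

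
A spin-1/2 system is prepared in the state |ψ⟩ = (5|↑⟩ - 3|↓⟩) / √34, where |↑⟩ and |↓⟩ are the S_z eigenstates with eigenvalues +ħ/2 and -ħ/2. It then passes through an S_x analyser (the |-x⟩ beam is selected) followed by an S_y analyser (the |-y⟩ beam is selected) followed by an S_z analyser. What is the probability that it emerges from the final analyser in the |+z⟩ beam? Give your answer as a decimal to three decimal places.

0.235

First analyser (S_x): P(|-x⟩) = |⟨-x|ψ⟩|² = 64/68.
After stage 1 the state is |-x⟩; P(|-y⟩) = |⟨-y|-x⟩|² = 1/2.
After stage 2 the state is |-y⟩; P(|+z⟩) = |⟨+z|-y⟩|² = 1/2.
Joint probability = 64/68 × 1/2 × 1/2 = 0.235.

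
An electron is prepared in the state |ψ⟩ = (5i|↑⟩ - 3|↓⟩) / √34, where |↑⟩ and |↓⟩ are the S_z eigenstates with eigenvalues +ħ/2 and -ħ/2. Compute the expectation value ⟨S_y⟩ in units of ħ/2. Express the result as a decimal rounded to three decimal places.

⟨σ_y⟩ = 2 Im(a* b)/(|a|²+|b|²) with a = 5i, b = -3.
a* b = 15i, so ⟨σ_y⟩ = 30/34.
⟨S_y⟩ = (ħ/2)·⟨σ_y⟩.

0.882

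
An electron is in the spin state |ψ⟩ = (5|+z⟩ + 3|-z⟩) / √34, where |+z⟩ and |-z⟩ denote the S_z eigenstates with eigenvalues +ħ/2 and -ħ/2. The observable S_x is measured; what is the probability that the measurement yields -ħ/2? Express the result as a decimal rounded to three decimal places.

|-x⟩ = (|+z⟩ - |-z⟩)/√2, so ⟨-x|ψ⟩ = (2) / (√2·√34).
P = |2|² / 68 = 4/68.

0.059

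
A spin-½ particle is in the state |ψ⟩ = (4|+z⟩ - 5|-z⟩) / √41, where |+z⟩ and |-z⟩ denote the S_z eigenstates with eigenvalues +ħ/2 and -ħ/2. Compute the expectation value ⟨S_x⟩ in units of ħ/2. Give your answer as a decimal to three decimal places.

⟨σ_x⟩ = 2 Re(a* b)/(|a|²+|b|²) with a = 4, b = -5.
a* b = -20, so ⟨σ_x⟩ = -40/41.
⟨S_x⟩ = (ħ/2)·⟨σ_x⟩.

-0.976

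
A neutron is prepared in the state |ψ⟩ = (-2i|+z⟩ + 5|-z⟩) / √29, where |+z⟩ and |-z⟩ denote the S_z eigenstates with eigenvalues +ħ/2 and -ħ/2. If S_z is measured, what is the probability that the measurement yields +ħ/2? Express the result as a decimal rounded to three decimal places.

0.138

The +ħ/2 outcome corresponds to |+z⟩. Its amplitude in |ψ⟩ is -2i/√29.
P = |-2i|² / 29 = 4/29.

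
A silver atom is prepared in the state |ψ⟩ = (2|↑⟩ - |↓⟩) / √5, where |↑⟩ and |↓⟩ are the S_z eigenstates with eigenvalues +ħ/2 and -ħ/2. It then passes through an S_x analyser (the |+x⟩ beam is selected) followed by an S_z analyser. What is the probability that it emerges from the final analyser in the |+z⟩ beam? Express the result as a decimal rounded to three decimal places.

0.050

First analyser (S_x): P(|+x⟩) = |⟨+x|ψ⟩|² = 1/10.
After stage 1 the state is |+x⟩; P(|+z⟩) = |⟨+z|+x⟩|² = 1/2.
Joint probability = 1/10 × 1/2 = 0.050.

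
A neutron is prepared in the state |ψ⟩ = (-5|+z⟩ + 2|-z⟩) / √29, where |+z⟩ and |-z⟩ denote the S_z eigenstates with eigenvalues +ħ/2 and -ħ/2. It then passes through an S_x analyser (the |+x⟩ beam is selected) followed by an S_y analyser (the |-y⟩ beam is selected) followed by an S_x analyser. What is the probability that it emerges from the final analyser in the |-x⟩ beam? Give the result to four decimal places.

First analyser (S_x): P(|+x⟩) = |⟨+x|ψ⟩|² = 9/58.
After stage 1 the state is |+x⟩; P(|-y⟩) = |⟨-y|+x⟩|² = 1/2.
After stage 2 the state is |-y⟩; P(|-x⟩) = |⟨-x|-y⟩|² = 1/2.
Joint probability = 9/58 × 1/2 × 1/2 = 0.0388.

0.0388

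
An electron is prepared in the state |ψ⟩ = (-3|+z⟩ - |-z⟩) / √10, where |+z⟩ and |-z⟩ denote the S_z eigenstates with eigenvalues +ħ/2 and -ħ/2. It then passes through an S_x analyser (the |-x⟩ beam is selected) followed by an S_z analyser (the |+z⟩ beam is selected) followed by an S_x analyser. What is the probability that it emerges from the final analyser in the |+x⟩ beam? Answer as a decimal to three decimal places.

First analyser (S_x): P(|-x⟩) = |⟨-x|ψ⟩|² = 4/20.
After stage 1 the state is |-x⟩; P(|+z⟩) = |⟨+z|-x⟩|² = 1/2.
After stage 2 the state is |+z⟩; P(|+x⟩) = |⟨+x|+z⟩|² = 1/2.
Joint probability = 4/20 × 1/2 × 1/2 = 0.050.

0.050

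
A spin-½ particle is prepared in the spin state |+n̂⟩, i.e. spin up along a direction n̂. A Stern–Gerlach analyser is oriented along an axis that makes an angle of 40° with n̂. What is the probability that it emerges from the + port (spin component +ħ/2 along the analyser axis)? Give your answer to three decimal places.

0.883

For spin-½, the probability of finding spin-up along an axis at angle θ to the initial spin direction is cos²(θ/2); spin-down is sin²(θ/2).
θ = 40°, so P = cos²(20°) ≈ 0.883.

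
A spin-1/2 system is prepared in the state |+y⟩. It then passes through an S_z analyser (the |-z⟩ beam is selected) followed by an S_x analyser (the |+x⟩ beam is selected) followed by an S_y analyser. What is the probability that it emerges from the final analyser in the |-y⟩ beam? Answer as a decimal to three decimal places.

First analyser (S_z): from |+y⟩, P(|-z⟩) = 1/2.
After stage 1 the state is |-z⟩; P(|+x⟩) = |⟨+x|-z⟩|² = 1/2.
After stage 2 the state is |+x⟩; P(|-y⟩) = |⟨-y|+x⟩|² = 1/2.
Joint probability = 1/2 × 1/2 × 1/2 = 0.125.

0.125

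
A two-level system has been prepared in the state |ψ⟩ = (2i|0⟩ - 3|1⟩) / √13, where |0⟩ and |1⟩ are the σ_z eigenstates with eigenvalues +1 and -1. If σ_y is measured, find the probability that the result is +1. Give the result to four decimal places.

0.9615

|+y⟩ = (|0⟩ + i|1⟩)/√2, so ⟨+y|ψ⟩ = (5i) / (√2·√13).
P = |5i|² / 26 = 25/26.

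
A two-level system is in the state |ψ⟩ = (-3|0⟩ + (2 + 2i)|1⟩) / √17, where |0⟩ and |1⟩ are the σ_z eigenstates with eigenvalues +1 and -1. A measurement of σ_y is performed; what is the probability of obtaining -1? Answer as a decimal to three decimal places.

0.853

|-y⟩ = (|0⟩ - i|1⟩)/√2, so ⟨-y|ψ⟩ = (-5 + 2i) / (√2·√17).
P = |-5 + 2i|² / 34 = 29/34.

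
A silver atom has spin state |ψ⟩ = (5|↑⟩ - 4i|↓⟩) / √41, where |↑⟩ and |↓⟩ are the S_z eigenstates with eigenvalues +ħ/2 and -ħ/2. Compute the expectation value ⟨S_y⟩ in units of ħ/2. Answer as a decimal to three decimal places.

⟨σ_y⟩ = 2 Im(a* b)/(|a|²+|b|²) with a = 5, b = -4i.
a* b = -20i, so ⟨σ_y⟩ = -40/41.
⟨S_y⟩ = (ħ/2)·⟨σ_y⟩.

-0.976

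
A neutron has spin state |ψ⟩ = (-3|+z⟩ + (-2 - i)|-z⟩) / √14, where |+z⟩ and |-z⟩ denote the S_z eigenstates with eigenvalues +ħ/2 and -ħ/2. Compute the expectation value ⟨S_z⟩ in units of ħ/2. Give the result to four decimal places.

0.2857

⟨σ_z⟩ = |a|² - |b|² divided by |a|²+|b|², with a, b the |+z⟩, |-z⟩ amplitudes.
= (9 - 5)/14 = 4/14.
⟨S_z⟩ = (ħ/2)·⟨σ_z⟩.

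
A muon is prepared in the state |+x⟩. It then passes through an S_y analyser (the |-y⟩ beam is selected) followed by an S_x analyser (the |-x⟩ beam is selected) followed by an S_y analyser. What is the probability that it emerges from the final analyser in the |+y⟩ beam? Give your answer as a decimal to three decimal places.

First analyser (S_y): from |+x⟩, P(|-y⟩) = 1/2.
After stage 1 the state is |-y⟩; P(|-x⟩) = |⟨-x|-y⟩|² = 1/2.
After stage 2 the state is |-x⟩; P(|+y⟩) = |⟨+y|-x⟩|² = 1/2.
Joint probability = 1/2 × 1/2 × 1/2 = 0.125.

0.125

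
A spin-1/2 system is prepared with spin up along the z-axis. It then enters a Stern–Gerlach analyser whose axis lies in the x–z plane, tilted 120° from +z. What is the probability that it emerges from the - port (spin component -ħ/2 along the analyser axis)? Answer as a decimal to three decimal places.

For spin-½, the probability of finding spin-up along an axis at angle θ to the initial spin direction is cos²(θ/2); spin-down is sin²(θ/2).
θ = 120°, so P = sin²(60°) ≈ 0.750.

0.750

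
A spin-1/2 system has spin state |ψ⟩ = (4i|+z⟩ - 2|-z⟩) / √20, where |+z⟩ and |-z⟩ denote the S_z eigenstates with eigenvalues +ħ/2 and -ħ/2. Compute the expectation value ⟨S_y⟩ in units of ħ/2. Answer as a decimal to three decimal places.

⟨σ_y⟩ = 2 Im(a* b)/(|a|²+|b|²) with a = 4i, b = -2.
a* b = 8i, so ⟨σ_y⟩ = 16/20.
⟨S_y⟩ = (ħ/2)·⟨σ_y⟩.

0.800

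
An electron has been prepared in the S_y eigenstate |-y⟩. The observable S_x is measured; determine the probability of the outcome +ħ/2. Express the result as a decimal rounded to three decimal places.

In the S_z basis, |-y⟩ = (|+z⟩ - i|-z⟩)/√2 and |+x⟩ = (|+z⟩ + |-z⟩)/√2.
|⟨+x|-y⟩|² = 1/2.

0.500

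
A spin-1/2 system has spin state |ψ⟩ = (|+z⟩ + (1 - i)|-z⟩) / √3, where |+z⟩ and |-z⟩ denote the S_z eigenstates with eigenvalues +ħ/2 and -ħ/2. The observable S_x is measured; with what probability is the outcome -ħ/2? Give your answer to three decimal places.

0.167

|-x⟩ = (|+z⟩ - |-z⟩)/√2, so ⟨-x|ψ⟩ = (i) / (√2·√3).
P = |i|² / 6 = 1/6.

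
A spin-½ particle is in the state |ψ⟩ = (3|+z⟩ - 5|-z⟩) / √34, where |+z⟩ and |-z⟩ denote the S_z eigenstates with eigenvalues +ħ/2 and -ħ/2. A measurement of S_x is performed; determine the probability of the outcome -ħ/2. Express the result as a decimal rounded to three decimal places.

|-x⟩ = (|+z⟩ - |-z⟩)/√2, so ⟨-x|ψ⟩ = (8) / (√2·√34).
P = |8|² / 68 = 64/68.

0.941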